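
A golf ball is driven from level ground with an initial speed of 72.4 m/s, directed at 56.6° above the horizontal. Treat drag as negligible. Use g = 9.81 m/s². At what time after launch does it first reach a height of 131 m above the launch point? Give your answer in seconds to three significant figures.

2.81 s

Horizontal component vₓ = 72.40 cos 56.6° = 39.85 m/s; vertical v_y0 = 72.40 sin 56.6° = 60.44 m/s.
Height y(t) = 60.44 t − 4.905 t² = 131 gives 4.905 t² − 60.44 t + 131 = 0.
Quadratic formula: t = (60.44 ± √1083.1) / 9.81 = (60.44 ± 32.91) / 9.81 → t = 2.807 s or 9.516 s.
The first (ascending) time is 2.807 s.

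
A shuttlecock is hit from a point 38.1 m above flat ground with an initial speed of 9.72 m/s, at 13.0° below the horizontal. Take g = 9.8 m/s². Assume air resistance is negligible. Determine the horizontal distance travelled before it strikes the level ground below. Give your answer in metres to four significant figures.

24.38 m

Components: vₓ = 9.720 cos 13.0° = 9.471 m/s, v_y0 = −2.187 m/s (downward).
The projectile lands when y = 38.1 + (−2.187) t − ½·9.80·t² = 0. Positive root: t = (−2.187 + √(2.187² + 2·9.80·38.1)) / 9.80 = (−2.187 + 27.41) / 9.80 = 2.574 s.
Horizontal distance: R = vₓ t = 9.471 × 2.574 = 24.38 m.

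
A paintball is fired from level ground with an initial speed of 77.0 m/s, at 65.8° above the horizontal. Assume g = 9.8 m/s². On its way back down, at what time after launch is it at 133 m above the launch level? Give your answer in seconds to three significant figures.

vₓ = 77.00 cos 65.8° = 31.56 m/s; v_y0 = 77.00 sin 65.8° = 70.23 m/s.
Set y = v_y0 t − ½ g t² = 133: 4.900 t² − 70.23 t + 133 = 0.
t = [70.23 ± √(70.23² − 2·9.80·133)] / 9.80 = (70.23 ± 48.23) / 9.80, so t = 2.245 s or t = 12.09 s.
The descending-branch root is 12.09 s.

12.1 s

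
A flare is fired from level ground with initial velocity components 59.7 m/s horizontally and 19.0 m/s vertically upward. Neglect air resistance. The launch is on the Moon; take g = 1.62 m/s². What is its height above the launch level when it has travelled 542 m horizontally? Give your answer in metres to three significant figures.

106 m

x = vₓ t ⇒ t = 542/59.70 = 9.079 s.
Height: y = v_y0 t − ½ g t² = 19.00 × 9.079 − 0.8100 × 9.079² = 172.5 − 66.76 = 105.7 m.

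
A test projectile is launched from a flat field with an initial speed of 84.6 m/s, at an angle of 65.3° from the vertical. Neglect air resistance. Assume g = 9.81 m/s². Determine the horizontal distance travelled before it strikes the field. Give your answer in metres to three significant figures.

Components: vₓ = 84.60 sin 65.3° = 76.86 m/s, v_y0 = 84.60 cos 65.3° = 35.35 m/s.
Flight time T = 2 v_y0 / g = 7.207 s.
Horizontal distance R = vₓ T = 76.86 × 7.207 = 553.9 m.

554 m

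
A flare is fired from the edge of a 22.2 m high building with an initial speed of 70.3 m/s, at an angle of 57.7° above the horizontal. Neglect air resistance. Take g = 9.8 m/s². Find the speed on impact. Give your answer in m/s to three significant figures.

73.3 m/s

Resolve: vₓ = 70.30 cos 57.7° = 37.56 m/s and v_y0 = 70.30 sin 57.7° = 59.42 m/s.
Vertical motion (up positive, ground at y = 0): 4.900 t² − (59.42) t − 22.2 = 0, so t = (59.42 + √(59.42² + 2·9.80·22.2)) / 9.80 = (59.42 + 62.98) / 9.80 = 12.49 s.
Vertical velocity at impact: v_y = v_y0 − g t = 59.42 − 9.80 × 12.49 = −62.98 m/s.
Speed: |v| = √(vₓ² + v_y²) = √(37.56² + 62.98²) = 73.33 m/s.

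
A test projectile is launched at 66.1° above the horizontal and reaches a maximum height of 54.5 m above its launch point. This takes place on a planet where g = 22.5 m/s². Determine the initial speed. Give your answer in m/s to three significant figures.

At the peak v_y = 0, so v_y0 = √(2gH) = √(2 × 22.5 × 54.5) = 49.52 m/s.
v_y0 = v₀ sin θ ⇒ v₀ = 49.52 / sin 66.1° = 54.17 m/s.

54.2 m/s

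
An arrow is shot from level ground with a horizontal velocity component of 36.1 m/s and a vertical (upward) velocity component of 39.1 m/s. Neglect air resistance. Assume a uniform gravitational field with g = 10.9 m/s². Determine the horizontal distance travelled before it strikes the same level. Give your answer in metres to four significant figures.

259.0 m

Time aloft: T = 2 v_y0 / g = 2 × 39.10 / 10.9 = 7.174 s.
Range: R = vₓ T = 36.10 × 7.174 = 259.0 m.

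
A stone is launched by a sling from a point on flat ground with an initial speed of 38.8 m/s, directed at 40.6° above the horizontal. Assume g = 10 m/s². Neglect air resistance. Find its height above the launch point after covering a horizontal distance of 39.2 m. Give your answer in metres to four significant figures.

vₓ = 38.80 cos 40.6° = 29.46 m/s; v_y0 = 38.80 sin 40.6° = 25.25 m/s.
At x = 39.2 m, t = x/vₓ = 39.2/29.46 = 1.331 s.
Height: y = v_y0 t − ½ g t² = 25.25 × 1.331 − 5.000 × 1.331² = 33.60 − 8.853 = 24.75 m.

24.75 m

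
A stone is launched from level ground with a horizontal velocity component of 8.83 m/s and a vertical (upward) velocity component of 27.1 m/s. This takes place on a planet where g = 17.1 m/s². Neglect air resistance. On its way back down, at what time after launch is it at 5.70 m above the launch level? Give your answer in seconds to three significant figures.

Height y(t) = 27.10 t − 8.550 t² = 5.70 gives 8.550 t² − 27.10 t + 5.70 = 0.
t = [27.10 ± √(27.10² − 2·17.1·5.70)] / 17.1 = (27.10 ± 23.23) / 17.1, so t = 0.2265 s or t = 2.943 s.
The descending-branch root is 2.943 s.

2.94 s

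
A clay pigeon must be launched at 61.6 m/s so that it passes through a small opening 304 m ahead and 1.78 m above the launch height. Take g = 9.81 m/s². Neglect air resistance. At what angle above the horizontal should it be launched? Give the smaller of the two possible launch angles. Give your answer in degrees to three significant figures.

Trajectory: y = x tanθ − g x² (1 + tan²θ)/(2v₀²). With x = 304, y = 1.78, v₀ = 61.6, g = 9.81:
119.5 tan²θ − 304 tanθ + (121.2) = 0.
tanθ = [304 ± √(304² − 4 × 119.5 × (121.2))] / (2 × 119.5) = (304 ± 185.7) / 238.9, giving tanθ = 0.4952 or 2.050.
θ = 26.34° or 63.99°; the smaller is 26.34°.

26.3°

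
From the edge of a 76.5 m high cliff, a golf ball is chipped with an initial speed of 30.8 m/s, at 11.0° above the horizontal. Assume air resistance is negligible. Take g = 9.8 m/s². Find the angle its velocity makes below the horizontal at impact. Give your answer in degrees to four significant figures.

Resolve: vₓ = 30.80 cos 11.0° = 30.23 m/s and v_y0 = 30.80 sin 11.0° = 5.877 m/s.
Vertical motion (up positive, ground at y = 0): 4.900 t² − (5.877) t − 76.5 = 0, so t = (5.877 + √(5.877² + 2·9.80·76.5)) / 9.80 = (5.877 + 39.17) / 9.80 = 4.596 s.
At impact: v_y = v_y0 − g t = −39.17 m/s; vₓ = 30.23 m/s.
Angle below horizontal: arctan(|v_y|/vₓ) = arctan(39.17/30.23) = 52.33°.

52.33°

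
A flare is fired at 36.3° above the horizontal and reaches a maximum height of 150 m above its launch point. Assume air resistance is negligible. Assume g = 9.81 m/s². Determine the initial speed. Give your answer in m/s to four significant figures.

At the peak v_y = 0, so v_y0 = √(2gH) = √(2 × 9.81 × 150) = 54.25 m/s.
v_y0 = v₀ sin θ ⇒ v₀ = 54.25 / sin 36.3° = 91.64 m/s.

91.64 m/s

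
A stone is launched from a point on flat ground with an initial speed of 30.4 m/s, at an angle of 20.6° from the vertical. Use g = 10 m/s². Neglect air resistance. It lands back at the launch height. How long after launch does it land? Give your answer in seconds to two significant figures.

5.7 s

Components: vₓ = 30.40 sin 20.6° = 10.70 m/s, v_y0 = 30.40 cos 20.6° = 28.46 m/s.
It returns to y = 0 when t = 2 v_y0 / g = 2(28.46)/10.0 = 5.691 s.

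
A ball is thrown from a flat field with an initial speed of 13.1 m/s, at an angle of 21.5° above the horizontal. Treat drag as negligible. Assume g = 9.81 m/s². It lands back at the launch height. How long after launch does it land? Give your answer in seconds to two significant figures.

0.98 s

Resolve: vₓ = 13.10 cos 21.5° = 12.19 m/s and v_y0 = 13.10 sin 21.5° = 4.801 m/s.
It returns to y = 0 when t = 2 v_y0 / g = 2(4.801)/9.81 = 0.9788 s.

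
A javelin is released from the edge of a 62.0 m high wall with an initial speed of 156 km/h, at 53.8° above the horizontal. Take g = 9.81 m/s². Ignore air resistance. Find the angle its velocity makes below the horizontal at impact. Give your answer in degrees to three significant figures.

Convert: 156 km/h = 156/3.6 = 43.33 m/s.
vₓ = 43.33 cos 53.8° = 25.59 m/s; v_y0 = 43.33 sin 53.8° = 34.97 m/s.
The projectile lands when y = 62.0 + (34.97) t − ½·9.81·t² = 0. Positive root: t = (34.97 + √(34.97² + 2·9.81·62.0)) / 9.81 = (34.97 + 49.39) / 9.81 = 8.599 s.
At impact: v_y = v_y0 − g t = −49.39 m/s; vₓ = 25.59 m/s.
Angle below horizontal: arctan(|v_y|/vₓ) = arctan(49.39/25.59) = 62.61°.

62.6°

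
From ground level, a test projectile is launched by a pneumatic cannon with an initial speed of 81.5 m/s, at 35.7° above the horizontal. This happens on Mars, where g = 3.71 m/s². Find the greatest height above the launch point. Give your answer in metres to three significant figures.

305 m

vₓ = 81.50 cos 35.7° = 66.18 m/s; v_y0 = 81.50 sin 35.7° = 47.56 m/s.
Peak height H = v_y0² / (2g) = 2261.8 / 7.420 = 304.8 m.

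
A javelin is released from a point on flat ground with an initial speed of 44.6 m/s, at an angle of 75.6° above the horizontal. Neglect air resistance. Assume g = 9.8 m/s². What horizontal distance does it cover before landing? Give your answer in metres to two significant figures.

Horizontal component vₓ = 44.60 cos 75.6° = 11.09 m/s; vertical v_y0 = 44.60 sin 75.6° = 43.20 m/s.
Flight time T = 2 v_y0 / g = 8.816 s.
Horizontal distance R = vₓ T = 11.09 × 8.816 = 97.78 m.

98 m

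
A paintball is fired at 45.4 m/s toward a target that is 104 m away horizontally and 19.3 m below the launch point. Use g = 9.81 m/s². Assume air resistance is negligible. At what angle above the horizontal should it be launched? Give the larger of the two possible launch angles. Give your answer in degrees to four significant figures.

75.89°

Trajectory: y = x tanθ − g x² (1 + tan²θ)/(2v₀²). With x = 104, y = −19.3, v₀ = 45.4, g = 9.81:
25.74 tan²θ − 104 tanθ + (6.439) = 0.
tanθ = [104 ± √(104² − 4 × 25.74 × (6.439))] / (2 × 25.74) = (104 ± 100.8) / 51.48, giving tanθ = 0.06289 or 3.978.
θ = 3.599° or 75.89°; the larger is 75.89°.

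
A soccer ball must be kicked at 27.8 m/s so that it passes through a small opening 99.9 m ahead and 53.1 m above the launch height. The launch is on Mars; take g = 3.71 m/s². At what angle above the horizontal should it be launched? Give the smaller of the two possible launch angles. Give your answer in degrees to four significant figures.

45.61°

Trajectory: y = x tanθ − g x² (1 + tan²θ)/(2v₀²). With x = 99.9, y = 53.1, v₀ = 27.8, g = 3.71:
23.95 tan²θ − 99.9 tanθ + (77.05) = 0.
tanθ = [99.9 ± √(99.9² − 4 × 23.95 × (77.05))] / (2 × 23.95) = (99.9 ± 50.96) / 47.91, giving tanθ = 1.022 or 3.149.
θ = 45.61° or 72.38°; the smaller is 45.61°.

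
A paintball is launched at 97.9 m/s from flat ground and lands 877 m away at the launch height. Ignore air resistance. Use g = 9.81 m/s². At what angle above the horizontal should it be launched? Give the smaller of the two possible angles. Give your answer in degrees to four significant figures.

From R = (v₀²/g) sin 2θ: sin 2θ = 9.81 × 877 / 9584.4 = 0.8976.
2θ = 63.85° or 180° − 63.85° = 116.2°, so θ = 31.92° or 58.08°.
The smaller angle is 31.92°.

31.92°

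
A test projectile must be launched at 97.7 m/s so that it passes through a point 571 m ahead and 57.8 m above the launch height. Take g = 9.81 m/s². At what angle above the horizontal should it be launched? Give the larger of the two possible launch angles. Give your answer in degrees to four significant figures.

71.29°

Trajectory: y = x tanθ − g x² (1 + tan²θ)/(2v₀²). With x = 571, y = 57.8, v₀ = 97.7, g = 9.81:
167.5 tan²θ − 571 tanθ + (225.3) = 0.
tanθ = [571 ± √(571² − 4 × 167.5 × (225.3))] / (2 × 167.5) = (571 ± 418.4) / 335.1, giving tanθ = 0.4555 or 2.953.
θ = 24.49° or 71.29°; the larger is 71.29°.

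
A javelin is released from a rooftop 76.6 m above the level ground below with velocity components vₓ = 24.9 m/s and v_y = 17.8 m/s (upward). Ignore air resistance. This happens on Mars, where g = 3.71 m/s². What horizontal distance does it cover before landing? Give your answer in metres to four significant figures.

Vertical motion (up positive, ground at y = 0): 1.855 t² − (17.80) t − 76.6 = 0, so t = (17.80 + √(17.80² + 2·3.71·76.6)) / 3.71 = (17.80 + 29.75) / 3.71 = 12.82 s.
Horizontal distance: R = vₓ t = 24.90 × 12.82 = 319.2 m.

319.2 m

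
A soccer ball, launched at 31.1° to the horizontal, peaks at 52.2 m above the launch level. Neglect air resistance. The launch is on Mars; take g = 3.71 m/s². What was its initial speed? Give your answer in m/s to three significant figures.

At the peak v_y = 0, so v_y0 = √(2gH) = √(2 × 3.71 × 52.2) = 19.68 m/s.
v_y0 = v₀ sin θ ⇒ v₀ = 19.68 / sin 31.1° = 38.10 m/s.

38.1 m/s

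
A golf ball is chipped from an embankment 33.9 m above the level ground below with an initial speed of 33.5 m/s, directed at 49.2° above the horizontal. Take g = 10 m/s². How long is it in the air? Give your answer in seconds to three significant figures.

6.17 s

Horizontal component vₓ = 33.50 cos 49.2° = 21.89 m/s; vertical v_y0 = 33.50 sin 49.2° = 25.36 m/s.
The projectile lands when y = 33.9 + (25.36) t − ½·10.0·t² = 0. Positive root: t = (25.36 + √(25.36² + 2·10.0·33.9)) / 10.0 = (25.36 + 36.35) / 10.0 = 6.171 s.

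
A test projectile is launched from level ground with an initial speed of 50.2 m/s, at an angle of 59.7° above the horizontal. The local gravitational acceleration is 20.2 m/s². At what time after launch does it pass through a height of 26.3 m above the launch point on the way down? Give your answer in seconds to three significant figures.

Components: vₓ = 50.20 cos 59.7° = 25.33 m/s, v_y0 = 50.20 sin 59.7° = 43.34 m/s.
Height y(t) = 43.34 t − 10.10 t² = 26.3 gives 10.10 t² − 43.34 t + 26.3 = 0.
t = [43.34 ± √(43.34² − 2·20.2·26.3)] / 20.2 = (43.34 ± 28.57) / 20.2, so t = 0.7315 s or t = 3.560 s.
The descending-branch root is 3.560 s.

3.56 s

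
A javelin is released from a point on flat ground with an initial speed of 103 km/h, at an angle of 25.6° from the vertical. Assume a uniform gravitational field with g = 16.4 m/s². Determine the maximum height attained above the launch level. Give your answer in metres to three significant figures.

Convert: 103 km/h = 103/3.6 = 28.61 m/s.
Components: vₓ = 28.61 sin 25.6° = 12.36 m/s, v_y0 = 28.61 cos 25.6° = 25.80 m/s.
Maximum height: H = v_y0² / (2g) = 25.80² / (2 × 16.4) = 20.30 m.

20.3 m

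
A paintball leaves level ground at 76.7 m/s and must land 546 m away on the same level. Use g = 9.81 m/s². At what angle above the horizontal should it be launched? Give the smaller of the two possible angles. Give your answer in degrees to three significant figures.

32.8°

R = v₀² sin 2θ / g gives sin 2θ = gR/v₀² = 9.81·546/76.7² = 0.9105.
2θ = 65.57° or 180° − 65.57° = 114.4°, so θ = 32.79° or 57.21°.
The smaller angle is 32.79°.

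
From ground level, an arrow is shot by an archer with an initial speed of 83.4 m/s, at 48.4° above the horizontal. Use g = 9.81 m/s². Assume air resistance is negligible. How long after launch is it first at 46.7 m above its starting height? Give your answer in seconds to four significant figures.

Components: vₓ = 83.40 cos 48.4° = 55.37 m/s, v_y0 = 83.40 sin 48.4° = 62.37 m/s.
Height y(t) = 62.37 t − 4.905 t² = 46.7 gives 4.905 t² − 62.37 t + 46.7 = 0.
Quadratic formula: t = (62.37 ± √2973.3) / 9.81 = (62.37 ± 54.53) / 9.81 → t = 0.7990 s or 11.92 s.
The first (ascending) time is 0.7990 s.

0.7990 s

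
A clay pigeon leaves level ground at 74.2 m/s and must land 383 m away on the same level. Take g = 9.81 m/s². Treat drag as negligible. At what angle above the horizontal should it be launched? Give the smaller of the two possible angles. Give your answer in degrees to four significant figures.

Level-ground range R = v₀² sin(2θ)/g ⇒ sin(2θ) = gR/v₀² = 9.81 × 383 / 74.2² = 0.6824.
2θ = 43.03° or 180° − 43.03° = 137.0°, so θ = 21.52° or 68.48°.
The smaller angle is 21.52°.

21.52°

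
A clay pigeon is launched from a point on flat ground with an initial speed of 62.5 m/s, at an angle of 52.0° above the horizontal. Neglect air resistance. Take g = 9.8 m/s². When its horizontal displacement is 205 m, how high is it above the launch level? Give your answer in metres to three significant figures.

123 m

vₓ = 62.50 cos 52.0° = 38.48 m/s; v_y0 = 62.50 sin 52.0° = 49.25 m/s.
At x = 205 m, t = x/vₓ = 205/38.48 = 5.328 s.
Height: y = v_y0 t − ½ g t² = 49.25 × 5.328 − 4.900 × 5.328² = 262.4 − 139.1 = 123.3 m.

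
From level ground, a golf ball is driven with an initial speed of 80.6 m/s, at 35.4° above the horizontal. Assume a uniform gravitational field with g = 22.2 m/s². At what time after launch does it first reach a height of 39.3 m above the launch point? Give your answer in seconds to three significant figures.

1.16 s

Horizontal component vₓ = 80.60 cos 35.4° = 65.70 m/s; vertical v_y0 = 80.60 sin 35.4° = 46.69 m/s.
Require v_y0 t − ½ g t² = 39.3, i.e. 11.10 t² − 46.69 t + 39.3 = 0.
Quadratic formula: t = (46.69 ± √435.04) / 22.2 = (46.69 ± 20.86) / 22.2 → t = 1.164 s or 3.043 s.
The first (ascending) time is 1.164 s.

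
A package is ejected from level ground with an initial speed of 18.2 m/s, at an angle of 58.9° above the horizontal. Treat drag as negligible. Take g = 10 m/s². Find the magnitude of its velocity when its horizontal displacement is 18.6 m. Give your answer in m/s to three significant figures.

10.3 m/s

vₓ = 18.20 cos 58.9° = 9.401 m/s; v_y0 = 18.20 sin 58.9° = 15.58 m/s.
At x = 18.6 m, t = x/vₓ = 18.6/9.401 = 1.979 s.
Vertical velocity there: v_y = v_y0 − g t = 15.58 − 10.0 × 1.979 = −4.201 m/s.
Speed: √(vₓ² + v_y²) = √(9.401² + 4.201²) = 10.30 m/s.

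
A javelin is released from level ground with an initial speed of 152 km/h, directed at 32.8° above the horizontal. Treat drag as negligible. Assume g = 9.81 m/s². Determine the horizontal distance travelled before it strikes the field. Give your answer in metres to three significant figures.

165 m

Convert: 152 km/h = 152/3.6 = 42.22 m/s.
Horizontal component vₓ = 42.22 cos 32.8° = 35.49 m/s; vertical v_y0 = 42.22 sin 32.8° = 22.87 m/s.
Time aloft: T = 2 v_y0 / g = 2 × 22.87 / 9.81 = 4.663 s.
Horizontal distance R = vₓ T = 35.49 × 4.663 = 165.5 m.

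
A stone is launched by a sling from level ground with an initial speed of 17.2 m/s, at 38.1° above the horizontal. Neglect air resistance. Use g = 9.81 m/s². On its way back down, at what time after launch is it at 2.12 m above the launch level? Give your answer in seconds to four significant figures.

Horizontal component vₓ = 17.20 cos 38.1° = 13.54 m/s; vertical v_y0 = 17.20 sin 38.1° = 10.61 m/s.
Set y = v_y0 t − ½ g t² = 2.12: 4.905 t² − 10.61 t + 2.12 = 0.
t = [10.61 ± √(10.61² − 2·9.81·2.12)] / 9.81 = (10.61 ± 8.429) / 9.81, so t = 0.2227 s or t = 1.941 s.
The descending-branch root is 1.941 s.

1.941 s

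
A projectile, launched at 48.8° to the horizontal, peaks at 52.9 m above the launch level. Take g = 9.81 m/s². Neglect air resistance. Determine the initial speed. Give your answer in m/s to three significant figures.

At the peak v_y = 0, so v_y0 = √(2gH) = √(2 × 9.81 × 52.9) = 32.22 m/s.
v_y0 = v₀ sin θ ⇒ v₀ = 32.22 / sin 48.8° = 42.82 m/s.

42.8 m/s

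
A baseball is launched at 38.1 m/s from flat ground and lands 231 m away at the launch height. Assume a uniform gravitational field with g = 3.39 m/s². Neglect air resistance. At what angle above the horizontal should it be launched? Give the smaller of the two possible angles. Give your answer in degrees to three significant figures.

16.3°

From R = (v₀²/g) sin 2θ: sin 2θ = 3.39 × 231 / 1451.6 = 0.5395.
2θ = 32.65° or 180° − 32.65° = 147.4°, so θ = 16.32° or 73.68°.
The smaller angle is 16.32°.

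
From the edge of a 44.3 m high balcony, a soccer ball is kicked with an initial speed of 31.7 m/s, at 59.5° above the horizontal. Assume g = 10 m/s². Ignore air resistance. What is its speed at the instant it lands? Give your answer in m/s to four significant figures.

vₓ = 31.70 cos 59.5° = 16.09 m/s; v_y0 = 31.70 sin 59.5° = 27.31 m/s.
Vertical motion (up positive, ground at y = 0): 5.000 t² − (27.31) t − 44.3 = 0, so t = (27.31 + √(27.31² + 2·10.0·44.3)) / 10.0 = (27.31 + 40.40) / 10.0 = 6.771 s.
Vertical velocity at impact: v_y = v_y0 − g t = 27.31 − 10.0 × 6.771 = −40.40 m/s.
Speed: |v| = √(vₓ² + v_y²) = √(16.09² + 40.40²) = 43.48 m/s.

43.48 m/s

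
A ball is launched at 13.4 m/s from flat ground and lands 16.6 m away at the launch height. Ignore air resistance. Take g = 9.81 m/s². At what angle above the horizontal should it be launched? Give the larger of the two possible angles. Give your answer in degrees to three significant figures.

57.5°

R = v₀² sin 2θ / g gives sin 2θ = gR/v₀² = 9.81·16.6/13.4² = 0.9069.
2θ = 65.08° or 180° − 65.08° = 114.9°, so θ = 32.54° or 57.46°.
The larger angle is 57.46°.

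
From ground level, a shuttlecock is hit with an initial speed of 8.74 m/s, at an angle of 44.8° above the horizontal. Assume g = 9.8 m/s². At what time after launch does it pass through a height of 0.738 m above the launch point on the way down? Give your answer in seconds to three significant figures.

1.12 s

Resolve: vₓ = 8.740 cos 44.8° = 6.202 m/s and v_y0 = 8.740 sin 44.8° = 6.159 m/s.
Set y = v_y0 t − ½ g t² = 0.738: 4.900 t² − 6.159 t + 0.738 = 0.
t = [6.159 ± √(6.159² − 2·9.80·0.738)] / 9.80 = (6.159 ± 4.844) / 9.80, so t = 0.1342 s or t = 1.123 s.
The descending-branch root is 1.123 s.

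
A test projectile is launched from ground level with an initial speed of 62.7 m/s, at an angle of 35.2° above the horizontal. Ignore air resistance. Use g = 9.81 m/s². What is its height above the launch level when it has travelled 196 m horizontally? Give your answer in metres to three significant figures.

66.5 m

Horizontal component vₓ = 62.70 cos 35.2° = 51.23 m/s; vertical v_y0 = 62.70 sin 35.2° = 36.14 m/s.
At x = 196 m, t = x/vₓ = 196/51.23 = 3.826 s.
Height: y = v_y0 t − ½ g t² = 36.14 × 3.826 − 4.905 × 3.826² = 138.3 − 71.78 = 66.48 m.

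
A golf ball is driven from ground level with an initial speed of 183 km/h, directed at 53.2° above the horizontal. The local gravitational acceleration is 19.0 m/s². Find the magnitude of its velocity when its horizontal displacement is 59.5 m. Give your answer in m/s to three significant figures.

30.7 m/s

Convert: 183 km/h = 183/3.6 = 50.83 m/s.
vₓ = 50.83 cos 53.2° = 30.45 m/s; v_y0 = 50.83 sin 53.2° = 40.70 m/s.
x = vₓ t ⇒ t = 59.5/30.45 = 1.954 s.
Vertical velocity there: v_y = v_y0 − g t = 40.70 − 19.0 × 1.954 = 3.578 m/s.
Speed: √(vₓ² + v_y²) = √(30.45² + 3.578²) = 30.66 m/s.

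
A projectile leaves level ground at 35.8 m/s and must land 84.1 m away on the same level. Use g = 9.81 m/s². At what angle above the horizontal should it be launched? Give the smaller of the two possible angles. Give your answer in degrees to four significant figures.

20.03°

Level-ground range R = v₀² sin(2θ)/g ⇒ sin(2θ) = gR/v₀² = 9.81 × 84.1 / 35.8² = 0.6437.
2θ = 40.07° or 180° − 40.07° = 139.9°, so θ = 20.03° or 69.97°.
The smaller angle is 20.03°.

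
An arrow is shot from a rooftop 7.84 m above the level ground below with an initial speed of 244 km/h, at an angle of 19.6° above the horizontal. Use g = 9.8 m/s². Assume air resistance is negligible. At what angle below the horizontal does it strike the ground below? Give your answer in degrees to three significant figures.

Convert: 244 km/h = 244/3.6 = 67.78 m/s.
Horizontal component vₓ = 67.78 cos 19.6° = 63.85 m/s; vertical v_y0 = 67.78 sin 19.6° = 22.74 m/s.
With up positive and y = 0 at the ground: y(t) = 7.84 + (22.74) t − 4.900 t². Setting y = 0 and taking the positive root: t = [22.74 + √(22.74² + 2·9.80·7.84)] / 9.80 = (22.74 + 25.90) / 9.80 = 4.962 s.
At impact: v_y = v_y0 − g t = −25.90 m/s; vₓ = 63.85 m/s.
Angle below horizontal: arctan(|v_y|/vₓ) = arctan(25.90/63.85) = 22.08°.

22.1°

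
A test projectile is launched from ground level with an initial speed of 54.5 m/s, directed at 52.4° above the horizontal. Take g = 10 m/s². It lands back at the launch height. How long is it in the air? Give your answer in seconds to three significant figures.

8.64 s

Components: vₓ = 54.50 cos 52.4° = 33.25 m/s, v_y0 = 54.50 sin 52.4° = 43.18 m/s.
Landing at launch height ⇒ T = 2 v_y0 / g = 2 × 43.18 / 10.0 = 8.636 s.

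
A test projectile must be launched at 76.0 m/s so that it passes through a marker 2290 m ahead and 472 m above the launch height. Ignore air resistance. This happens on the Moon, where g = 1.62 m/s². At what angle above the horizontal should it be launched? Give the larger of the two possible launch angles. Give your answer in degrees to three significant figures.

67.7°

Trajectory: y = x tanθ − g x² (1 + tan²θ)/(2v₀²). With x = 2290, y = 472, v₀ = 76.0, g = 1.62:
735.4 tan²θ − 2290 tanθ + (1207) = 0.
tanθ = [2290 ± √(2290² − 4 × 735.4 × (1207))] / (2 × 735.4) = (2290 ± 1301) / 1471, giving tanθ = 0.6725 or 2.441.
θ = 33.92° or 67.73°; the larger is 67.73°.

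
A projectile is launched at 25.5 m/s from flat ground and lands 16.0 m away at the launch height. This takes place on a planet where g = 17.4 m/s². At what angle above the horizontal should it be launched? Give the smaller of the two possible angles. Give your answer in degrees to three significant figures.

R = v₀² sin 2θ / g gives sin 2θ = gR/v₀² = 17.4·16.0/25.5² = 0.4281.
2θ = 25.35° or 180° − 25.35° = 154.7°, so θ = 12.67° or 77.33°.
The smaller angle is 12.67°.

12.7°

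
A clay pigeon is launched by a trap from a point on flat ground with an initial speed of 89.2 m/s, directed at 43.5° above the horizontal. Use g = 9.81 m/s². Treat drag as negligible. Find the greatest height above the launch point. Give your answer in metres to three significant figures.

Components: vₓ = 89.20 cos 43.5° = 64.70 m/s, v_y0 = 89.20 sin 43.5° = 61.40 m/s.
At the apex v_y = 0, so H = v_y0²/(2g) = 61.40²/19.62 = 192.2 m.

192 m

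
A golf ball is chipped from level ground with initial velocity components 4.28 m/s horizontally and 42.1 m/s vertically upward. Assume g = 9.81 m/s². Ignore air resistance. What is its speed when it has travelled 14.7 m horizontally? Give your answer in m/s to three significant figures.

At x = 14.7 m, t = x/vₓ = 14.7/4.280 = 3.435 s.
Vertical velocity there: v_y = v_y0 − g t = 42.10 − 9.81 × 3.435 = 8.407 m/s.
Speed: √(vₓ² + v_y²) = √(4.280² + 8.407²) = 9.434 m/s.

9.43 m/s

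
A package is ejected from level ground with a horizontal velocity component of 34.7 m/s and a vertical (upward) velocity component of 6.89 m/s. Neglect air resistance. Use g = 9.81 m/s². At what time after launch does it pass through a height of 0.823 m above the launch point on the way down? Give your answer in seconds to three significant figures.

1.27 s

Height y(t) = 6.890 t − 4.905 t² = 0.823 gives 4.905 t² − 6.890 t + 0.823 = 0.
Quadratic formula: t = (6.890 ± √31.325) / 9.81 = (6.890 ± 5.597) / 9.81 → t = 0.1318 s or 1.273 s.
The descending-branch root is 1.273 s.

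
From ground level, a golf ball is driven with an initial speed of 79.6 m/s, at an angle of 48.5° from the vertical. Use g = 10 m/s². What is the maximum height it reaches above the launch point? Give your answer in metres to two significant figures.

Horizontal component vₓ = 79.60 sin 48.5° = 59.62 m/s; vertical v_y0 = 79.60 cos 48.5° = 52.74 m/s.
Peak height H = v_y0² / (2g) = 2782.0 / 20.00 = 139.1 m.

140 m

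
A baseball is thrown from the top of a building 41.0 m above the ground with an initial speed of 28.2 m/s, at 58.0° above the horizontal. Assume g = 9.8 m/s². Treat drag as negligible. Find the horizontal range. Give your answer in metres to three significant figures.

93.0 m

vₓ = 28.20 cos 58.0° = 14.94 m/s; v_y0 = 28.20 sin 58.0° = 23.91 m/s.
Vertical motion (up positive, ground at y = 0): 4.900 t² − (23.91) t − 41.0 = 0, so t = (23.91 + √(23.91² + 2·9.80·41.0)) / 9.80 = (23.91 + 37.09) / 9.80 = 6.225 s.
Horizontal distance: R = vₓ t = 14.94 × 6.225 = 93.02 m.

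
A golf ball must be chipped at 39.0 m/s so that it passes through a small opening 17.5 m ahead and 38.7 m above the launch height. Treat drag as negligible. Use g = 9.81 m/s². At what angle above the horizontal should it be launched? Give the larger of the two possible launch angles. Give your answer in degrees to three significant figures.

Trajectory: y = x tanθ − g x² (1 + tan²θ)/(2v₀²). With x = 17.5, y = 38.7, v₀ = 39.0, g = 9.81:
0.9876 tan²θ − 17.5 tanθ + (39.69) = 0.
tanθ = [17.5 ± √(17.5² − 4 × 0.9876 × (39.69))] / (2 × 0.9876) = (17.5 ± 12.23) / 1.975, giving tanθ = 2.670 or 15.05.
θ = 69.47° or 86.20°; the larger is 86.20°.

86.2°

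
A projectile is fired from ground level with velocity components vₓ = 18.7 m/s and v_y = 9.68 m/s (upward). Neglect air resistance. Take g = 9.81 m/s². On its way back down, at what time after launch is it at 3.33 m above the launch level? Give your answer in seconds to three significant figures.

Set y = v_y0 t − ½ g t² = 3.33: 4.905 t² − 9.680 t + 3.33 = 0.
t = [9.680 ± √(9.680² − 2·9.81·3.33)] / 9.81 = (9.680 ± 5.326) / 9.81, so t = 0.4438 s or t = 1.530 s.
The descending-branch root is 1.530 s.

1.53 s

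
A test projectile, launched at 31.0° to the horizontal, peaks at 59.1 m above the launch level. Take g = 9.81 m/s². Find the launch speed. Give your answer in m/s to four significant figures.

At the peak v_y = 0, so v_y0 = √(2gH) = √(2 × 9.81 × 59.1) = 34.05 m/s.
v_y0 = v₀ sin θ ⇒ v₀ = 34.05 / sin 31.0° = 66.12 m/s.

66.12 m/s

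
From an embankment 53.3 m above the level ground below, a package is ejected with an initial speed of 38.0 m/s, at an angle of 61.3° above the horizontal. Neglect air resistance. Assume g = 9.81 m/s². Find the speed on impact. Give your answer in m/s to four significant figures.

vₓ = 38.00 cos 61.3° = 18.25 m/s; v_y0 = 38.00 sin 61.3° = 33.33 m/s.
With up positive and y = 0 at the ground: y(t) = 53.3 + (33.33) t − 4.905 t². Setting y = 0 and taking the positive root: t = [33.33 + √(33.33² + 2·9.81·53.3)] / 9.81 = (33.33 + 46.44) / 9.81 = 8.132 s.
Vertical velocity at impact: v_y = v_y0 − g t = 33.33 − 9.81 × 8.132 = −46.44 m/s.
Speed: |v| = √(vₓ² + v_y²) = √(18.25² + 46.44²) = 49.90 m/s.

49.90 m/s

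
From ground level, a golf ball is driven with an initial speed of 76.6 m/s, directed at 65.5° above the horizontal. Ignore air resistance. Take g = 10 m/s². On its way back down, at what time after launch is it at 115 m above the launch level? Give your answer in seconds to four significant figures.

12.03 s

vₓ = 76.60 cos 65.5° = 31.77 m/s; v_y0 = 76.60 sin 65.5° = 69.70 m/s.
Height y(t) = 69.70 t − 5.000 t² = 115 gives 5.000 t² − 69.70 t + 115 = 0.
Quadratic formula: t = (69.70 ± √2558.5) / 10.0 = (69.70 ± 50.58) / 10.0 → t = 1.912 s or 12.03 s.
The descending-branch root is 12.03 s.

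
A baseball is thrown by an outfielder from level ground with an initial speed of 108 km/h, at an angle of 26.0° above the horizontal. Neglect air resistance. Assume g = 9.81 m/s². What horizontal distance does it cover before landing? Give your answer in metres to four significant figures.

72.29 m

Convert: 108 km/h = 108/3.6 = 30.00 m/s.
vₓ = 30.00 cos 26.0° = 26.96 m/s; v_y0 = 30.00 sin 26.0° = 13.15 m/s.
Flight time T = 2 v_y0 / g = 2.681 s.
Range: R = vₓ T = 26.96 × 2.681 = 72.29 m.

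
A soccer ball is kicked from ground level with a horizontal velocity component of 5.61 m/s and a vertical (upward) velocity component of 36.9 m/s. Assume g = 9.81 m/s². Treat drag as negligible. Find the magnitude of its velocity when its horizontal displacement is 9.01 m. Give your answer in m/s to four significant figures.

x = vₓ t ⇒ t = 9.01/5.610 = 1.606 s.
Vertical velocity there: v_y = v_y0 − g t = 36.90 − 9.81 × 1.606 = 21.14 m/s.
Speed: √(vₓ² + v_y²) = √(5.610² + 21.14²) = 21.88 m/s.

21.88 m/s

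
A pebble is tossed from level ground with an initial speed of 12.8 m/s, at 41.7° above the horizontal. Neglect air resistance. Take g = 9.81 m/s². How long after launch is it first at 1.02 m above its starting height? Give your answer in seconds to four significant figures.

Resolve: vₓ = 12.80 cos 41.7° = 9.557 m/s and v_y0 = 12.80 sin 41.7° = 8.515 m/s.
Set y = v_y0 t − ½ g t² = 1.02: 4.905 t² − 8.515 t + 1.02 = 0.
Quadratic formula: t = (8.515 ± √52.492) / 9.81 = (8.515 ± 7.245) / 9.81 → t = 0.1294 s or 1.607 s.
The first (ascending) time is 0.1294 s.

0.1294 s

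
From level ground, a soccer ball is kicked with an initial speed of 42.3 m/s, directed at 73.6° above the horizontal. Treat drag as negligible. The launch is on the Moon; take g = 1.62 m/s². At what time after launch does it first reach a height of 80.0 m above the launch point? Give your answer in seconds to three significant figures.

Resolve: vₓ = 42.30 cos 73.6° = 11.94 m/s and v_y0 = 42.30 sin 73.6° = 40.58 m/s.
Set y = v_y0 t − ½ g t² = 80.0: 0.8100 t² − 40.58 t + 80.0 = 0.
Quadratic formula: t = (40.58 ± √1387.5) / 1.62 = (40.58 ± 37.25) / 1.62 → t = 2.056 s or 48.04 s.
The first (ascending) time is 2.056 s.

2.06 s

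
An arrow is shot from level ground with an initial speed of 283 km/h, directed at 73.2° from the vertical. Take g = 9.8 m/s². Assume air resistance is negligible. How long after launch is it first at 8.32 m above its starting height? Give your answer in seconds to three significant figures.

0.401 s

Convert: 283 km/h = 283/3.6 = 78.61 m/s.
vₓ = 78.61 sin 73.2° = 75.26 m/s; v_y0 = 78.61 cos 73.2° = 22.72 m/s.
Set y = v_y0 t − ½ g t² = 8.32: 4.900 t² − 22.72 t + 8.32 = 0.
Quadratic formula: t = (22.72 ± √353.18) / 9.80 = (22.72 ± 18.79) / 9.80 → t = 0.4008 s or 4.236 s.
The first (ascending) time is 0.4008 s.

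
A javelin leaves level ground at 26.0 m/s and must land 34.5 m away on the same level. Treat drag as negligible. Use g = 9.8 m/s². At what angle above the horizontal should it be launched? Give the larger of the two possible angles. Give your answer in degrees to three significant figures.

75.0°

R = v₀² sin 2θ / g gives sin 2θ = gR/v₀² = 9.80·34.5/26.0² = 0.5001.
2θ = 30.01° or 180° − 30.01° = 150.0°, so θ = 15.00° or 75.00°.
The larger angle is 75.00°.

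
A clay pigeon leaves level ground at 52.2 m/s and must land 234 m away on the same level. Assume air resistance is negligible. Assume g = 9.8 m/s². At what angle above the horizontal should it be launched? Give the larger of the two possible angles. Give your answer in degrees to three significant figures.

From R = (v₀²/g) sin 2θ: sin 2θ = 9.80 × 234 / 2724.8 = 0.8416.
2θ = 57.31° or 180° − 57.31° = 122.7°, so θ = 28.65° or 61.35°.
The larger angle is 61.35°.

61.3°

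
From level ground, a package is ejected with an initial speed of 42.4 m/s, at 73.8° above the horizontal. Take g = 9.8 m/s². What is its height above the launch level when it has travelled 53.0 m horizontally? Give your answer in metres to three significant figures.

84.1 m

Resolve: vₓ = 42.40 cos 73.8° = 11.83 m/s and v_y0 = 42.40 sin 73.8° = 40.72 m/s.
At x = 53.0 m, t = x/vₓ = 53.0/11.83 = 4.480 s.
Height: y = v_y0 t − ½ g t² = 40.72 × 4.480 − 4.900 × 4.480² = 182.4 − 98.36 = 84.06 m.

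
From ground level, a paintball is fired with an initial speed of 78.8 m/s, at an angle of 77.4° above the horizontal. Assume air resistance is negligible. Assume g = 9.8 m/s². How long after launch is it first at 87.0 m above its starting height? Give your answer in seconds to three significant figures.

1.23 s

Components: vₓ = 78.80 cos 77.4° = 17.19 m/s, v_y0 = 78.80 sin 77.4° = 76.90 m/s.
Set y = v_y0 t − ½ g t² = 87.0: 4.900 t² − 76.90 t + 87.0 = 0.
t = [76.90 ± √(76.90² − 2·9.80·87.0)] / 9.80 = (76.90 ± 64.87) / 9.80, so t = 1.227 s or t = 14.47 s.
The first (ascending) time is 1.227 s.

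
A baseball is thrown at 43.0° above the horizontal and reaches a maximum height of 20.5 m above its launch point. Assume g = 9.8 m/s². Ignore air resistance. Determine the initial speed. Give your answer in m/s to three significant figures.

At the peak v_y = 0, so v_y0 = √(2gH) = √(2 × 9.80 × 20.5) = 20.04 m/s.
v_y0 = v₀ sin θ ⇒ v₀ = 20.04 / sin 43.0° = 29.39 m/s.

29.4 m/s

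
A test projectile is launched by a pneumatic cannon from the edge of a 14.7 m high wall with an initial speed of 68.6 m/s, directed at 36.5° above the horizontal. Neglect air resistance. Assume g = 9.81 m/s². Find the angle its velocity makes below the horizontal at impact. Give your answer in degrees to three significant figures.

Components: vₓ = 68.60 cos 36.5° = 55.14 m/s, v_y0 = 68.60 sin 36.5° = 40.80 m/s.
The projectile lands when y = 14.7 + (40.80) t − ½·9.81·t² = 0. Positive root: t = (40.80 + √(40.80² + 2·9.81·14.7)) / 9.81 = (40.80 + 44.20) / 9.81 = 8.665 s.
At impact: v_y = v_y0 − g t = −44.20 m/s; vₓ = 55.14 m/s.
Angle below horizontal: arctan(|v_y|/vₓ) = arctan(44.20/55.14) = 38.71°.

38.7°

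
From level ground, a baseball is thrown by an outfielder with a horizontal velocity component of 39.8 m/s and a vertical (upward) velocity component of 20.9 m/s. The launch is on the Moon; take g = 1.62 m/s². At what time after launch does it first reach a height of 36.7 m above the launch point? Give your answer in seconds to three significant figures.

1.90 s

Height y(t) = 20.90 t − 0.8100 t² = 36.7 gives 0.8100 t² − 20.90 t + 36.7 = 0.
Quadratic formula: t = (20.90 ± √317.90) / 1.62 = (20.90 ± 17.83) / 1.62 → t = 1.895 s or 23.91 s.
The first (ascending) time is 1.895 s.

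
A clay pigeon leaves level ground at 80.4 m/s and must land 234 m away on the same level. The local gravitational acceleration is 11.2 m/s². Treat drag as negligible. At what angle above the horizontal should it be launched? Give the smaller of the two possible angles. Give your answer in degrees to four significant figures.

11.96°

R = v₀² sin 2θ / g gives sin 2θ = gR/v₀² = 11.2·234/80.4² = 0.4054.
2θ = 23.92° or 180° − 23.92° = 156.1°, so θ = 11.96° or 78.04°.
The smaller angle is 11.96°.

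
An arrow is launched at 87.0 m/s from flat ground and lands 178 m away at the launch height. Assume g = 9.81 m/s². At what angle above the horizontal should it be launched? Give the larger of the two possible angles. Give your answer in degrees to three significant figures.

From R = (v₀²/g) sin 2θ: sin 2θ = 9.81 × 178 / 7569.0 = 0.2307.
2θ = 13.34° or 180° − 13.34° = 166.7°, so θ = 6.669° or 83.33°.
The larger angle is 83.33°.

83.3°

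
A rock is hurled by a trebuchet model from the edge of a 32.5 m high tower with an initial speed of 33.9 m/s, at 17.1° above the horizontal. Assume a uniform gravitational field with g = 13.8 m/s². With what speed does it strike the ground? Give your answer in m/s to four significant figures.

45.24 m/s

Components: vₓ = 33.90 cos 17.1° = 32.40 m/s, v_y0 = 33.90 sin 17.1° = 9.968 m/s.
With up positive and y = 0 at the ground: y(t) = 32.5 + (9.968) t − 6.900 t². Setting y = 0 and taking the positive root: t = [9.968 + √(9.968² + 2·13.8·32.5)] / 13.8 = (9.968 + 31.57) / 13.8 = 3.010 s.
Vertical velocity at impact: v_y = v_y0 − g t = 9.968 − 13.8 × 3.010 = −31.57 m/s.
Speed: |v| = √(vₓ² + v_y²) = √(32.40² + 31.57²) = 45.24 m/s.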